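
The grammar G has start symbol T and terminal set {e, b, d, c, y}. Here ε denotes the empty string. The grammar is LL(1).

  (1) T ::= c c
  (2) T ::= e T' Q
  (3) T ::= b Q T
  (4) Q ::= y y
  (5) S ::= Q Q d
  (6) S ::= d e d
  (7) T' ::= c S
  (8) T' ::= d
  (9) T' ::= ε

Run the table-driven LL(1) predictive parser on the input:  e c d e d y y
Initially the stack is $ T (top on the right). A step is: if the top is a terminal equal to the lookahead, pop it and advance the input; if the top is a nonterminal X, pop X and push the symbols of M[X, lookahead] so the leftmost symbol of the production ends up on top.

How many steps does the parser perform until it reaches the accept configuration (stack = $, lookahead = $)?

      Stack      Input            Action
   1  $ T        e c d e d y y $  expand T ::= e T' Q
   2  $ Q T' e   e c d e d y y $  match e
   3  $ Q T'     c d e d y y $    expand T' ::= c S
   4  $ Q S c    c d e d y y $    match c
   5  $ Q S      d e d y y $      expand S ::= d e d
   6  $ Q d e d  d e d y y $      match d
   7  $ Q d e    e d y y $        match e
   8  $ Q d      d y y $          match d
   9  $ Q        y y $            expand Q ::= y y
  10  $ y y      y y $            match y
  11  $ y        y $              match y
Accept reached after 11 steps.

11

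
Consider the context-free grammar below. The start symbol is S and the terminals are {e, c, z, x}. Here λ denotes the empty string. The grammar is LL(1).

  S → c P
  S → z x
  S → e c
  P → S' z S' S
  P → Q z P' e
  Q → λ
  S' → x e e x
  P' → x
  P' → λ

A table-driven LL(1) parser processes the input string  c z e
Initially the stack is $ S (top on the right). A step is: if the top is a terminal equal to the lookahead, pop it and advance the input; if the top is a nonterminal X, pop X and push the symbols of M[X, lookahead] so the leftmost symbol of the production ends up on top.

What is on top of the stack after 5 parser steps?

P'

     Stack       Input    Action
  1  $ S         c z e $  expand S → c P
  2  $ P c       c z e $  match c
  3  $ P         z e $    expand P → Q z P' e
  4  $ e P' z Q  z e $    expand Q → λ
  5  $ e P' z    z e $    match z
Stack after step 5: $ e P' (top = P').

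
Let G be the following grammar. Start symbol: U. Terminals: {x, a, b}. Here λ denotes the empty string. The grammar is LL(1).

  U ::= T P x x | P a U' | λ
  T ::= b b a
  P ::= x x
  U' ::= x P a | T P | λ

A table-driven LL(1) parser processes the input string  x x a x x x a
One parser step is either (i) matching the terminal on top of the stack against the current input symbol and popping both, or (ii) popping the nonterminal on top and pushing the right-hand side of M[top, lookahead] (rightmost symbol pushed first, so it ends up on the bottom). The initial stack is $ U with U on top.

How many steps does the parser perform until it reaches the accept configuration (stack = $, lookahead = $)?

11

      Stack       Input            Action
   1  $ U         x x a x x x a $  expand U ::= P a U'
   2  $ U' a P    x x a x x x a $  expand P ::= x x
   3  $ U' a x x  x x a x x x a $  match x
   4  $ U' a x    x a x x x a $    match x
   5  $ U' a      a x x x a $      match a
   6  $ U'        x x x a $        expand U' ::= x P a
   7  $ a P x     x x x a $        match x
   8  $ a P       x x a $          expand P ::= x x
   9  $ a x x     x x a $          match x
  10  $ a x       x a $            match x
  11  $ a         a $              match a
Accept reached after 11 steps.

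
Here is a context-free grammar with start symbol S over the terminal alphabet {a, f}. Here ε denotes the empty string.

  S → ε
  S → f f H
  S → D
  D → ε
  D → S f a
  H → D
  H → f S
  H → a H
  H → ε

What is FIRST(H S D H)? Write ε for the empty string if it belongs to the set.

FIRST(S): from S→ε we get {ε}; from S→f f H we get {f}; from S→D we get {ε, f}. So FIRST(S) = {ε, f}.
FIRST(D): from D→ε we get {ε}; from D→S f a we get {f}. So FIRST(D) = {ε, f}.
FIRST(H): from H→D we get {ε, f}; from H→f S we get {f}; from H→a H we get {a}; from H→ε we get {ε}. So FIRST(H) = {ε, a, f}.
FIRST(H S D H): take FIRST of each symbol in turn, carrying on past any symbol whose FIRST contains ε; result {ε, a, f}.

{ε, a, f}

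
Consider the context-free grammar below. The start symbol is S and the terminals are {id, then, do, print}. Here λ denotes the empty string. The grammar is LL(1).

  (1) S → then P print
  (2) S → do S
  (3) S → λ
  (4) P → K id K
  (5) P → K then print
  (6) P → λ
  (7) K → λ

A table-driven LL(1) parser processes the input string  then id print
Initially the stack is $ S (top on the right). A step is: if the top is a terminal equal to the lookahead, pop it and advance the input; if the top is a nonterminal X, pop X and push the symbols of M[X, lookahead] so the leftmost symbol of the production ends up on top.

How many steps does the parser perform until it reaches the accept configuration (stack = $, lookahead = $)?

7

step 1: stack=$ S  input=then id print $  — expand S → then P print
step 2: stack=$ print P then  input=then id print $  — match then
step 3: stack=$ print P  input=id print $  — expand P → K id K
step 4: stack=$ print K id K  input=id print $  — expand K → λ
step 5: stack=$ print K id  input=id print $  — match id
step 6: stack=$ print K  input=print $  — expand K → λ
step 7: stack=$ print  input=print $  — match print
Accept reached after 7 steps.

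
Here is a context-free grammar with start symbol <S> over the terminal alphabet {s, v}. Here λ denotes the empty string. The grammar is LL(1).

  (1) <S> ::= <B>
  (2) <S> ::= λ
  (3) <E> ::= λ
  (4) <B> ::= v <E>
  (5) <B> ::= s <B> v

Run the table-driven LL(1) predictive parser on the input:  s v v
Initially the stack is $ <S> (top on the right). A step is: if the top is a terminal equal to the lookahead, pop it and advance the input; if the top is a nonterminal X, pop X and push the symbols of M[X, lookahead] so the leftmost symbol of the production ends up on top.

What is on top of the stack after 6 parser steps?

v

     Stack      Input    Action
  1  $ <S>      s v v $  expand <S> ::= <B>
  2  $ <B>      s v v $  expand <B> ::= s <B> v
  3  $ v <B> s  s v v $  match s
  4  $ v <B>    v v $    expand <B> ::= v <E>
  5  $ v <E> v  v v $    match v
  6  $ v <E>    v $      expand <E> ::= λ
Stack after step 6: $ v (top = v).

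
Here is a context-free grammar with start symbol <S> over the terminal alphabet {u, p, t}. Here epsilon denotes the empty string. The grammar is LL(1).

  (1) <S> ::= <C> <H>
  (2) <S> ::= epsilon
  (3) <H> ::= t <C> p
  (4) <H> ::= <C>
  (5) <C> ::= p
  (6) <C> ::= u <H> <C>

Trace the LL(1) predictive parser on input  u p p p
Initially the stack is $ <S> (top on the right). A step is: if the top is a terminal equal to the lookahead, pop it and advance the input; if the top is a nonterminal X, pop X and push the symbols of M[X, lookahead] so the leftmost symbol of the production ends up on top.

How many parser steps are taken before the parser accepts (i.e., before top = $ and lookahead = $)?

11

step 1: stack=$ <S>  input=u p p p $  — expand <S> ::= <C> <H>
step 2: stack=$ <H> <C>  input=u p p p $  — expand <C> ::= u <H> <C>
step 3: stack=$ <H> <C> <H> u  input=u p p p $  — match u
step 4: stack=$ <H> <C> <H>  input=p p p $  — expand <H> ::= <C>
step 5: stack=$ <H> <C> <C>  input=p p p $  — expand <C> ::= p
step 6: stack=$ <H> <C> p  input=p p p $  — match p
step 7: stack=$ <H> <C>  input=p p $  — expand <C> ::= p
step 8: stack=$ <H> p  input=p p $  — match p
step 9: stack=$ <H>  input=p $  — expand <H> ::= <C>
step 10: stack=$ <C>  input=p $  — expand <C> ::= p
step 11: stack=$ p  input=p $  — match p
Accept reached after 11 steps.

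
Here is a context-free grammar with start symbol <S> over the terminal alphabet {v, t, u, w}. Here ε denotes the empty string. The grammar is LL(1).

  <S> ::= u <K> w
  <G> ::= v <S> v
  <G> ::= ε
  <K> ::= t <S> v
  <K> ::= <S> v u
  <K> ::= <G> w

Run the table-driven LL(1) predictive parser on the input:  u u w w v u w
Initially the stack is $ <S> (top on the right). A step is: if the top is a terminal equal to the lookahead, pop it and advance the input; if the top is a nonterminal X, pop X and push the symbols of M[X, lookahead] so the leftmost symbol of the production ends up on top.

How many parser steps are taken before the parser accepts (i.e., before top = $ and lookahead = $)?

step 1: stack=$ <S>  input=u u w w v u w $  — expand <S> ::= u <K> w
step 2: stack=$ w <K> u  input=u u w w v u w $  — match u
step 3: stack=$ w <K>  input=u w w v u w $  — expand <K> ::= <S> v u
step 4: stack=$ w u v <S>  input=u w w v u w $  — expand <S> ::= u <K> w
step 5: stack=$ w u v w <K> u  input=u w w v u w $  — match u
step 6: stack=$ w u v w <K>  input=w w v u w $  — expand <K> ::= <G> w
step 7: stack=$ w u v w w <G>  input=w w v u w $  — expand <G> ::= ε
step 8: stack=$ w u v w w  input=w w v u w $  — match w
step 9: stack=$ w u v w  input=w v u w $  — match w
step 10: stack=$ w u v  input=v u w $  — match v
step 11: stack=$ w u  input=u w $  — match u
step 12: stack=$ w  input=w $  — match w
Accept reached after 12 steps.

12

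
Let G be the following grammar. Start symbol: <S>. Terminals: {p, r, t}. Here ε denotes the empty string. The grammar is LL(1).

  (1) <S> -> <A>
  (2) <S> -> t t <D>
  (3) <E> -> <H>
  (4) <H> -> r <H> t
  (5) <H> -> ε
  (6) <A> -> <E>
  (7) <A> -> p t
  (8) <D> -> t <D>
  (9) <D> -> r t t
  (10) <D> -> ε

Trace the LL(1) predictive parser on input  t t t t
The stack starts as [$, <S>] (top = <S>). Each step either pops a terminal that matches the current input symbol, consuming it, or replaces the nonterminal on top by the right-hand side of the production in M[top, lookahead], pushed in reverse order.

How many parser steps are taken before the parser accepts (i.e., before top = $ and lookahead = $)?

     Stack      Input      Action
  1  $ <S>      t t t t $  expand <S> -> t t <D>
  2  $ <D> t t  t t t t $  match t
  3  $ <D> t    t t t $    match t
  4  $ <D>      t t $      expand <D> -> t <D>
  5  $ <D> t    t t $      match t
  6  $ <D>      t $        expand <D> -> t <D>
  7  $ <D> t    t $        match t
  8  $ <D>      $          expand <D> -> ε
Accept reached after 8 steps.

8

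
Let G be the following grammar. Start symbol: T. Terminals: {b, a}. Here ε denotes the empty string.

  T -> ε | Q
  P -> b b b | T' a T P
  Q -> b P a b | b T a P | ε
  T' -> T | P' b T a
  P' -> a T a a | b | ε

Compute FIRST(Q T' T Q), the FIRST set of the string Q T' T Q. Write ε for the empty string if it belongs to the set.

FIRST(Q): from Q->b P a b we get {b}; from Q->b T a P we get {b}; from Q->ε we get {ε}. So FIRST(Q) = {ε, b}.
FIRST(P'): from P'->a T a a we get {a}; from P'->b we get {b}; from P'->ε we get {ε}. So FIRST(P') = {ε, a, b}.
FIRST(T): from T->ε we get {ε}; from T->Q we get {ε, b}. So FIRST(T) = {ε, b}.
FIRST(T'): from T'->T we get {ε, b}; from T'->P' b T a we get {a, b}. So FIRST(T') = {ε, a, b}.
FIRST(P): from P->b b b we get {b}; from P->T' a T P we get {a, b}. So FIRST(P) = {a, b}.
FIRST(Q T' T Q): take FIRST of each symbol in turn, carrying on past any symbol whose FIRST contains ε; result {ε, a, b}.

{ε, a, b}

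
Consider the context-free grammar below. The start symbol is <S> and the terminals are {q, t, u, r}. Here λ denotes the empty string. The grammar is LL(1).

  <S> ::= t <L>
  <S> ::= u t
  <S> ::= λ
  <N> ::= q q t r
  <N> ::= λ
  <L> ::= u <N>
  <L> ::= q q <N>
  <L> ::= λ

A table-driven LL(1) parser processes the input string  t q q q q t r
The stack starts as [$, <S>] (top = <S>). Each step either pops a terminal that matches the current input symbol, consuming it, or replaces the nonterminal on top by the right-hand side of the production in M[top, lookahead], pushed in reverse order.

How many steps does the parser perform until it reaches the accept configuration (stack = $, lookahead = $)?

10

      Stack      Input            Action
   1  $ <S>      t q q q q t r $  expand <S> ::= t <L>
   2  $ <L> t    t q q q q t r $  match t
   3  $ <L>      q q q q t r $    expand <L> ::= q q <N>
   4  $ <N> q q  q q q q t r $    match q
   5  $ <N> q    q q q t r $      match q
   6  $ <N>      q q t r $        expand <N> ::= q q t r
   7  $ r t q q  q q t r $        match q
   8  $ r t q    q t r $          match q
   9  $ r t      t r $            match t
  10  $ r        r $              match r
Accept reached after 10 steps.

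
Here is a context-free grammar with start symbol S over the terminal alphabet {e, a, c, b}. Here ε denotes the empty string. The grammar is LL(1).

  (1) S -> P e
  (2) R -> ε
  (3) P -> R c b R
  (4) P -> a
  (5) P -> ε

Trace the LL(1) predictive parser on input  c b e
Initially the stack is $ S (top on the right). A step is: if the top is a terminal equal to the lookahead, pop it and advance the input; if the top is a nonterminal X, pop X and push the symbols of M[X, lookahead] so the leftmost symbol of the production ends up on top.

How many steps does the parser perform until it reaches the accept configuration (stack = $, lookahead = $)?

7

     Stack        Input    Action
  1  $ S          c b e $  expand S -> P e
  2  $ e P        c b e $  expand P -> R c b R
  3  $ e R b c R  c b e $  expand R -> ε
  4  $ e R b c    c b e $  match c
  5  $ e R b      b e $    match b
  6  $ e R        e $      expand R -> ε
  7  $ e          e $      match e
Accept reached after 7 steps.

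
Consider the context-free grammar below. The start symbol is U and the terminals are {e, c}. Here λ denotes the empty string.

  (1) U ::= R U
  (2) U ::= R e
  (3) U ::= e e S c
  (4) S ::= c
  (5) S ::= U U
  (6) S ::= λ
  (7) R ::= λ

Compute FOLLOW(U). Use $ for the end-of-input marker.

FIRST(R) = {λ}
FIRST(U) = {e}  (via R U, R e)
FIRST(S) = {λ, c, e}  (via U U)
FOLLOW(U) includes $ since U is the start symbol.
FOLLOW(S): in U::=e e S c, S is followed by c with FIRST {c}. Thus FOLLOW(S) = {c}.
FOLLOW(U): in U::=R U, the suffix after U is empty (adds nothing new); in S::=U U (occurrence 1), U is followed by U with FIRST {e}; in S::=U U (occurrence 2), the suffix after U is empty, so FOLLOW(U) ⊇ FOLLOW(S) = {c}. Thus FOLLOW(U) = {$, c, e}.
FOLLOW(R): in U::=R U, R is followed by U with FIRST {e}; in U::=R e, R is followed by e with FIRST {e}. Thus FOLLOW(R) = {e}.

{$, c, e}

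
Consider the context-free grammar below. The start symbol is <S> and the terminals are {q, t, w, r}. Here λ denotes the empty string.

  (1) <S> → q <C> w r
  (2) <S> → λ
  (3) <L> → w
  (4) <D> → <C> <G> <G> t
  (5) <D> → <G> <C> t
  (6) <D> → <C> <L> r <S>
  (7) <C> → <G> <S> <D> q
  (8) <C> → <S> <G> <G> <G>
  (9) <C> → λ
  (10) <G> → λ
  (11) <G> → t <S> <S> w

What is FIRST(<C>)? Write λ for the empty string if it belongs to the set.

FIRST(<S>): from <S>→q <C> w r we get {q}; from <S>→λ we get {λ}. So FIRST(<S>) = {λ, q}.
FIRST(<L>): from <L>→w we get {w}. So FIRST(<L>) = {w}.
FIRST(<G>): from <G>→λ we get {λ}; from <G>→t <S> <S> w we get {t}. So FIRST(<G>) = {λ, t}.
FIRST(<D>): from <D>→<C> <G> <G> t we get {q, t, w}; from <D>→<G> <C> t we get {q, t, w}; from <D>→<C> <L> r <S> we get {q, t, w}. So FIRST(<D>) = {q, t, w}.
FIRST(<C>): from <C>→<G> <S> <D> q we get {q, t, w}; from <C>→<S> <G> <G> <G> we get {λ, q, t}; from <C>→λ we get {λ}. So FIRST(<C>) = {λ, q, t, w}.

{λ, q, t, w}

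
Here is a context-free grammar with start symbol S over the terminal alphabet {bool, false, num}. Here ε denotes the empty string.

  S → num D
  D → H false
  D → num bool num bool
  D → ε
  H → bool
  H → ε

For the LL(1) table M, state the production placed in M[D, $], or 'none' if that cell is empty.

D → ε

FIRST(S): from S→num D we get {num}. So FIRST(S) = {num}.
FIRST(H): from H→bool we get {bool}; from H→ε we get {ε}. So FIRST(H) = {ε, bool}.
FIRST(D): from D→H false we get {bool, false}; from D→num bool num bool we get {num}; from D→ε we get {ε}. So FIRST(D) = {ε, bool, false, num}.
FOLLOW(S) includes $ since S is the start symbol.
FOLLOW(S): S appears on no right-hand side. Thus FOLLOW(S) = {$}.
FOLLOW(D): in S→num D, the suffix after D is empty, so FOLLOW(D) ⊇ FOLLOW(S) = {$}. Thus FOLLOW(D) = {$}.
For D → H false: FIRST(H false) = {bool, false}, so it goes in M[D, t] for t ∈ {bool, false}.
For D → num bool num bool: FIRST(num bool num bool) = {num}, so it goes in M[D, t] for t ∈ {num}.
For D → ε: FIRST(ε) = {ε}, so it goes in M[D, t] for t ∈ {}; since ε ∈ FIRST, also for every t ∈ FOLLOW(D) = {$}.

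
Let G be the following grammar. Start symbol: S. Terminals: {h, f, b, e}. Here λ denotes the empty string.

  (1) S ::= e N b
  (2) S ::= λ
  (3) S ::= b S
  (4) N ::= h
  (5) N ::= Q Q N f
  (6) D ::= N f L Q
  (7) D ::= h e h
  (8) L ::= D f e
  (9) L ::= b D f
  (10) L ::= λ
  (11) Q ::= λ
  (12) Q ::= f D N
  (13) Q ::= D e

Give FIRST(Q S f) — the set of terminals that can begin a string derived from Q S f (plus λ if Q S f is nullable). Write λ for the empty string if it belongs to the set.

{b, e, f, h}

FIRST(S) = {λ, b, e}
FIRST(N) = {f, h}  (via Q Q N f)
FIRST(D) = {f, h}  (via N f L Q)
FIRST(L) = {λ, b, f, h}  (via D f e)
FIRST(Q) = {λ, f, h}  (via D e)
FIRST(Q S f): take FIRST of each symbol in turn, carrying on past any symbol whose FIRST contains λ; result {b, e, f, h}.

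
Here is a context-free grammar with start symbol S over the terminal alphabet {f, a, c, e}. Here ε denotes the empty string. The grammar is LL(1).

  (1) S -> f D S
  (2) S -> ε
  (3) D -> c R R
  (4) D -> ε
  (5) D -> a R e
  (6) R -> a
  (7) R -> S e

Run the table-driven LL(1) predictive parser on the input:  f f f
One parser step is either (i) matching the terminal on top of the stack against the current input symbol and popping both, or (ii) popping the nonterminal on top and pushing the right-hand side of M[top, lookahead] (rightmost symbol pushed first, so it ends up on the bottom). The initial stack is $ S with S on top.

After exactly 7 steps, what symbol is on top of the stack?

step 1: stack=$ S  input=f f f $  — expand S -> f D S
step 2: stack=$ S D f  input=f f f $  — match f
step 3: stack=$ S D  input=f f $  — expand D -> ε
step 4: stack=$ S  input=f f $  — expand S -> f D S
step 5: stack=$ S D f  input=f f $  — match f
step 6: stack=$ S D  input=f $  — expand D -> ε
step 7: stack=$ S  input=f $  — expand S -> f D S
Stack after step 7: $ S D f (top = f).

f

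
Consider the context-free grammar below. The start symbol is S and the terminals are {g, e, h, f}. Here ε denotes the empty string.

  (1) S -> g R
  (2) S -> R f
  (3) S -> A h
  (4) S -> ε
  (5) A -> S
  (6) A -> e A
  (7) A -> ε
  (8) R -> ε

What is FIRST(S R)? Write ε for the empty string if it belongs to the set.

FIRST(R): from R->ε we get {ε}. So FIRST(R) = {ε}.
FIRST(S): from S->g R we get {g}; from S->R f we get {f}; from S->A h we get {e, f, g, h}; from S->ε we get {ε}. So FIRST(S) = {ε, e, f, g, h}.
FIRST(A): from A->S we get {ε, e, f, g, h}; from A->e A we get {e}; from A->ε we get {ε}. So FIRST(A) = {ε, e, f, g, h}.
FIRST(S R): take FIRST of each symbol in turn, carrying on past any symbol whose FIRST contains ε; result {ε, e, f, g, h}.

{ε, e, f, g, h}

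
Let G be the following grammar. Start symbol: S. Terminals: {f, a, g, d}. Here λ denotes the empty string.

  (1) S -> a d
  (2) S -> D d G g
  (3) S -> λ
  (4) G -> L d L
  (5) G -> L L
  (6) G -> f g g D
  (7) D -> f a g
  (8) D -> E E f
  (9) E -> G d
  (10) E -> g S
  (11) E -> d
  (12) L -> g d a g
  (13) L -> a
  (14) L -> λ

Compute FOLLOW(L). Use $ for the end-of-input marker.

{a, d, g}

FIRST(L): from L->g d a g we get {g}; from L->a we get {a}; from L->λ we get {λ}. So FIRST(L) = {λ, a, g}.
FIRST(G): from G->L d L we get {a, d, g}; from G->L L we get {λ, a, g}; from G->f g g D we get {f}. So FIRST(G) = {λ, a, d, f, g}.
FIRST(E): from E->G d we get {a, d, f, g}; from E->g S we get {g}; from E->d we get {d}. So FIRST(E) = {a, d, f, g}.
FIRST(D): from D->f a g we get {f}; from D->E E f we get {a, d, f, g}. So FIRST(D) = {a, d, f, g}.
FIRST(S): from S->a d we get {a}; from S->D d G g we get {a, d, f, g}; from S->λ we get {λ}. So FIRST(S) = {λ, a, d, f, g}.
FOLLOW(S) includes $ since S is the start symbol.
FOLLOW(G): in S->D d G g, G is followed by g with FIRST {g}; in E->G d, G is followed by d with FIRST {d}. Thus FOLLOW(G) = {d, g}.
FOLLOW(D): in S->D d G g, D is followed by d G g with FIRST {d}; in G->f g g D, the suffix after D is empty, so FOLLOW(D) ⊇ FOLLOW(G) = {d, g}. Thus FOLLOW(D) = {d, g}.
FOLLOW(E): in D->E E f (occurrence 1), E is followed by E f with FIRST {a, d, f, g}; in D->E E f (occurrence 2), E is followed by f with FIRST {f}. Thus FOLLOW(E) = {a, d, f, g}.
FOLLOW(S): in E->g S, the suffix after S is empty, so FOLLOW(S) ⊇ FOLLOW(E) = {a, d, f, g}. Thus FOLLOW(S) = {$, a, d, f, g}.
FOLLOW(L): in G->L d L (occurrence 1), L is followed by d L with FIRST {d}; in G->L d L (occurrence 2), the suffix after L is empty, so FOLLOW(L) ⊇ FOLLOW(G) = {d, g}; in G->L L (occurrence 1), L is followed by L with FIRST {λ, a, g}; in G->L L (occurrence 1), the suffix after L is nullable, so FOLLOW(L) ⊇ FOLLOW(G) = {d, g}; in G->L L (occurrence 2), the suffix after L is empty, so FOLLOW(L) ⊇ FOLLOW(G) = {d, g}. Thus FOLLOW(L) = {a, d, g}.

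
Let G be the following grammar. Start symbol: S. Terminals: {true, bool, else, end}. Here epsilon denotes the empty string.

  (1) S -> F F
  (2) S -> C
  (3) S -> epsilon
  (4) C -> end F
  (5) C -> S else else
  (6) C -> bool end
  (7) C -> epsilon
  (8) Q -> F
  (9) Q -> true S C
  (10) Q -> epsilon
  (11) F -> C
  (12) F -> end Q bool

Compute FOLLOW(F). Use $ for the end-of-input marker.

{$, bool, else, end}

FIRST(S): from S->F F we get {epsilon, bool, else, end}; from S->C we get {epsilon, bool, else, end}; from S->epsilon we get {epsilon}. So FIRST(S) = {epsilon, bool, else, end}.
FIRST(C): from C->end F we get {end}; from C->S else else we get {bool, else, end}; from C->bool end we get {bool}; from C->epsilon we get {epsilon}. So FIRST(C) = {epsilon, bool, else, end}.
FIRST(F): from F->C we get {epsilon, bool, else, end}; from F->end Q bool we get {end}. So FIRST(F) = {epsilon, bool, else, end}.
FIRST(Q): from Q->F we get {epsilon, bool, else, end}; from Q->true S C we get {true}; from Q->epsilon we get {epsilon}. So FIRST(Q) = {epsilon, bool, else, end, true}.
FOLLOW(S) includes $ since S is the start symbol.
FOLLOW(Q): in F->end Q bool, Q is followed by bool with FIRST {bool}. Thus FOLLOW(Q) = {bool}.
FOLLOW(S): in C->S else else, S is followed by else else with FIRST {else}; in Q->true S C, S is followed by C with FIRST {epsilon, bool, else, end}; in Q->true S C, the suffix after S is nullable, so FOLLOW(S) ⊇ FOLLOW(Q) = {bool}. Thus FOLLOW(S) = {$, bool, else, end}.
FOLLOW(C): in S->C, the suffix after C is empty, so FOLLOW(C) ⊇ FOLLOW(S) = {$, bool, else, end}; in Q->true S C, the suffix after C is empty, so FOLLOW(C) ⊇ FOLLOW(Q) = {bool}; in F->C, the suffix after C is empty, so FOLLOW(C) ⊇ FOLLOW(F) = {$, bool, else, end}. Thus FOLLOW(C) = {$, bool, else, end}.
FOLLOW(F): in S->F F (occurrence 1), F is followed by F with FIRST {epsilon, bool, else, end}; in S->F F (occurrence 1), the suffix after F is nullable, so FOLLOW(F) ⊇ FOLLOW(S) = {$, bool, else, end}; in S->F F (occurrence 2), the suffix after F is empty, so FOLLOW(F) ⊇ FOLLOW(S) = {$, bool, else, end}; in C->end F, the suffix after F is empty, so FOLLOW(F) ⊇ FOLLOW(C) = {$, bool, else, end}; in Q->F, the suffix after F is empty, so FOLLOW(F) ⊇ FOLLOW(Q) = {bool}. Thus FOLLOW(F) = {$, bool, else, end}.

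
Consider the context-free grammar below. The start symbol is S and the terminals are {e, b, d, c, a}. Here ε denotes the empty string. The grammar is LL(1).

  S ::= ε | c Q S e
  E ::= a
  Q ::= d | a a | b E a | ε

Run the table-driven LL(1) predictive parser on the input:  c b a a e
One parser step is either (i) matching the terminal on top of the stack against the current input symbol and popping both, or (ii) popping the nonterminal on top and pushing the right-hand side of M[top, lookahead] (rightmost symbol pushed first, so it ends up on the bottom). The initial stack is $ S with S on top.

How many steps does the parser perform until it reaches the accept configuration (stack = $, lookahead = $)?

step 1: stack=$ S  input=c b a a e $  — expand S ::= c Q S e
step 2: stack=$ e S Q c  input=c b a a e $  — match c
step 3: stack=$ e S Q  input=b a a e $  — expand Q ::= b E a
step 4: stack=$ e S a E b  input=b a a e $  — match b
step 5: stack=$ e S a E  input=a a e $  — expand E ::= a
step 6: stack=$ e S a a  input=a a e $  — match a
step 7: stack=$ e S a  input=a e $  — match a
step 8: stack=$ e S  input=e $  — expand S ::= ε
step 9: stack=$ e  input=e $  — match e
Accept reached after 9 steps.

9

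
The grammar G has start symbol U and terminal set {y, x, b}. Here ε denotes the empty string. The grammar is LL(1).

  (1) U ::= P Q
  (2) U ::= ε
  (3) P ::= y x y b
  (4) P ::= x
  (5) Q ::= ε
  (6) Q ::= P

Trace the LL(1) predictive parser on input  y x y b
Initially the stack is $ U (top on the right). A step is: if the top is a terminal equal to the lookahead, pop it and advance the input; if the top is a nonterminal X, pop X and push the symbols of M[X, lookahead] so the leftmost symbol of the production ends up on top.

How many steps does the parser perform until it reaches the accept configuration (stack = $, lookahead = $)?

7

step 1: stack=$ U  input=y x y b $  — expand U ::= P Q
step 2: stack=$ Q P  input=y x y b $  — expand P ::= y x y b
step 3: stack=$ Q b y x y  input=y x y b $  — match y
step 4: stack=$ Q b y x  input=x y b $  — match x
step 5: stack=$ Q b y  input=y b $  — match y
step 6: stack=$ Q b  input=b $  — match b
step 7: stack=$ Q  input=$  — expand Q ::= ε
Accept reached after 7 steps.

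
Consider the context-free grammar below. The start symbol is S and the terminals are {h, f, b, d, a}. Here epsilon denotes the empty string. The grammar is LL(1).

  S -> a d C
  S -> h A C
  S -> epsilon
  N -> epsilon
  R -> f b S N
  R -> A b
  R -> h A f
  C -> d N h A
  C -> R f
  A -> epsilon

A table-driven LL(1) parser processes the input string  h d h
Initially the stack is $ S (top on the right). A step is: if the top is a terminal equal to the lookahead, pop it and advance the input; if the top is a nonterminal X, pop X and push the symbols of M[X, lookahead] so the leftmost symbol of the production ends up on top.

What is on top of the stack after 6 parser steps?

     Stack      Input    Action
  1  $ S        h d h $  expand S -> h A C
  2  $ C A h    h d h $  match h
  3  $ C A      d h $    expand A -> epsilon
  4  $ C        d h $    expand C -> d N h A
  5  $ A h N d  d h $    match d
  6  $ A h N    h $      expand N -> epsilon
Stack after step 6: $ A h (top = h).

h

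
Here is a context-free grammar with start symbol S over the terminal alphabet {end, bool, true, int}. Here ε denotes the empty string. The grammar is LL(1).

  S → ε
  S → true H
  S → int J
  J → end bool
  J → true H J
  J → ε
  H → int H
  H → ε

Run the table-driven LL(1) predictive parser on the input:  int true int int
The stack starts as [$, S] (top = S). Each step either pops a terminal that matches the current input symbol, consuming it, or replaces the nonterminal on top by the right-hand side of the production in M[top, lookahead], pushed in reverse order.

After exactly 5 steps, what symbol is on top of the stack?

int

step 1: stack=$ S  input=int true int int $  — expand S → int J
step 2: stack=$ J int  input=int true int int $  — match int
step 3: stack=$ J  input=true int int $  — expand J → true H J
step 4: stack=$ J H true  input=true int int $  — match true
step 5: stack=$ J H  input=int int $  — expand H → int H
Stack after step 5: $ J H int (top = int).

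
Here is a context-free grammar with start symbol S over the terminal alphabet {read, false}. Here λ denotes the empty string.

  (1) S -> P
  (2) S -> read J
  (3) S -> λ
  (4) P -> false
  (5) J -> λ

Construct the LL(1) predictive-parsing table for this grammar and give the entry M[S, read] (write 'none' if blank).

S -> read J

FIRST(P) = {false}
FIRST(J) = {λ}
FIRST(S) = {λ, false, read}  (via P)
FOLLOW(S) includes $ since S is the start symbol.
FOLLOW(S): S appears on no right-hand side. Thus FOLLOW(S) = {$}.
For S -> P: FIRST(P) = {false}, so it goes in M[S, t] for t ∈ {false}.
For S -> read J: FIRST(read J) = {read}, so it goes in M[S, t] for t ∈ {read}.
For S -> λ: FIRST(λ) = {λ}, so it goes in M[S, t] for t ∈ {}; since λ ∈ FIRST, also for every t ∈ FOLLOW(S) = {$}.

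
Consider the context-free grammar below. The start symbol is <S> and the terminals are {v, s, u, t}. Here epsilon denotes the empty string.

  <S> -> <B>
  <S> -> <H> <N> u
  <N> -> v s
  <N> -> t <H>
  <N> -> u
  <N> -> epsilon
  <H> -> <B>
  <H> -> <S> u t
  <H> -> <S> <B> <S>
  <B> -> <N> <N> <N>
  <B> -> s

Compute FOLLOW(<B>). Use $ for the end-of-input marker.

{$, s, t, u, v}

FIRST(<N>) = {epsilon, t, u, v}
FIRST(<B>) = {epsilon, s, t, u, v}  (via <N> <N> <N>)
FIRST(<S>) = {epsilon, s, t, u, v}  (via <B>, <H> <N> u)
FIRST(<H>) = {epsilon, s, t, u, v}  (via <B>, <S> u t, <S> <B> <S>)
FOLLOW(<S>) includes $ since <S> is the start symbol.
FOLLOW(<S>): in <H>-><S> u t, <S> is followed by u t with FIRST {u}; in <H>-><S> <B> <S> (occurrence 1), <S> is followed by <B> <S> with FIRST {epsilon, s, t, u, v}; in <H>-><S> <B> <S> (occurrence 1), the suffix after <S> is nullable, so FOLLOW(<S>) ⊇ FOLLOW(<H>) = {$, s, t, u, v}; in <H>-><S> <B> <S> (occurrence 2), the suffix after <S> is empty, so FOLLOW(<S>) ⊇ FOLLOW(<H>) = {$, s, t, u, v}. Thus FOLLOW(<S>) = {$, s, t, u, v}.
FOLLOW(<N>): in <S>-><H> <N> u, <N> is followed by u with FIRST {u}; in <B>-><N> <N> <N> (occurrence 1), <N> is followed by <N> <N> with FIRST {epsilon, t, u, v}; in <B>-><N> <N> <N> (occurrence 1), the suffix after <N> is nullable, so FOLLOW(<N>) ⊇ FOLLOW(<B>) = {$, s, t, u, v}; in <B>-><N> <N> <N> (occurrence 2), <N> is followed by <N> with FIRST {epsilon, t, u, v}; in <B>-><N> <N> <N> (occurrence 2), the suffix after <N> is nullable, so FOLLOW(<N>) ⊇ FOLLOW(<B>) = {$, s, t, u, v}; in <B>-><N> <N> <N> (occurrence 3), the suffix after <N> is empty, so FOLLOW(<N>) ⊇ FOLLOW(<B>) = {$, s, t, u, v}. Thus FOLLOW(<N>) = {$, s, t, u, v}.
FOLLOW(<H>): in <S>-><H> <N> u, <H> is followed by <N> u with FIRST {t, u, v}; in <N>->t <H>, the suffix after <H> is empty, so FOLLOW(<H>) ⊇ FOLLOW(<N>) = {$, s, t, u, v}. Thus FOLLOW(<H>) = {$, s, t, u, v}.
FOLLOW(<B>): in <S>-><B>, the suffix after <B> is empty, so FOLLOW(<B>) ⊇ FOLLOW(<S>) = {$, s, t, u, v}; in <H>-><B>, the suffix after <B> is empty, so FOLLOW(<B>) ⊇ FOLLOW(<H>) = {$, s, t, u, v}; in <H>-><S> <B> <S>, <B> is followed by <S> with FIRST {epsilon, s, t, u, v}; in <H>-><S> <B> <S>, the suffix after <B> is nullable, so FOLLOW(<B>) ⊇ FOLLOW(<H>) = {$, s, t, u, v}. Thus FOLLOW(<B>) = {$, s, t, u, v}.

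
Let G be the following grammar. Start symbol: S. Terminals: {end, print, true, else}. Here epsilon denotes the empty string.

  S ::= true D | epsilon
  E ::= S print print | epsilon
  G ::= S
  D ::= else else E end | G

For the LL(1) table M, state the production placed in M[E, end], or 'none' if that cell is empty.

FIRST(S) = {epsilon, true}
FIRST(E) = {epsilon, print, true}  (via S print print)
FIRST(G) = {epsilon, true}  (via S)
FIRST(D) = {epsilon, else, true}  (via G)
FOLLOW(S) includes $ since S is the start symbol.
FOLLOW(E): in D::=else else E end, E is followed by end with FIRST {end}. Thus FOLLOW(E) = {end}.
For E ::= S print print: FIRST(S print print) = {print, true}, so it goes in M[E, t] for t ∈ {print, true}.
For E ::= epsilon: FIRST(epsilon) = {epsilon}, so it goes in M[E, t] for t ∈ {}; since epsilon ∈ FIRST, also for every t ∈ FOLLOW(E) = {end}.

E ::= epsilon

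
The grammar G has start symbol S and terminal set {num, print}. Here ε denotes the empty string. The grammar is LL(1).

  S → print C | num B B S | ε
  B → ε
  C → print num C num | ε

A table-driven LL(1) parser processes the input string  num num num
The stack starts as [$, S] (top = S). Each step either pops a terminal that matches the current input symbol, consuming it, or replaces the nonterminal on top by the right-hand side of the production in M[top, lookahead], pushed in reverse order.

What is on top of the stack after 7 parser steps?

step 1: stack=$ S  input=num num num $  — expand S → num B B S
step 2: stack=$ S B B num  input=num num num $  — match num
step 3: stack=$ S B B  input=num num $  — expand B → ε
step 4: stack=$ S B  input=num num $  — expand B → ε
step 5: stack=$ S  input=num num $  — expand S → num B B S
step 6: stack=$ S B B num  input=num num $  — match num
step 7: stack=$ S B B  input=num $  — expand B → ε
Stack after step 7: $ S B (top = B).

B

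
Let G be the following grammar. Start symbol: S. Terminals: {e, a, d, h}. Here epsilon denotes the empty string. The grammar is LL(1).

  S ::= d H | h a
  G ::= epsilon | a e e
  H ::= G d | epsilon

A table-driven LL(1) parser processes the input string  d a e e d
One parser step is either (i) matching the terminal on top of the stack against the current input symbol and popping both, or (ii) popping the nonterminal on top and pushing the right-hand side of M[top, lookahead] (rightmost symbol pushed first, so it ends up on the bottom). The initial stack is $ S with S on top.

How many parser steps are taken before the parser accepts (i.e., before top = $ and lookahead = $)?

step 1: stack=$ S  input=d a e e d $  — expand S ::= d H
step 2: stack=$ H d  input=d a e e d $  — match d
step 3: stack=$ H  input=a e e d $  — expand H ::= G d
step 4: stack=$ d G  input=a e e d $  — expand G ::= a e e
step 5: stack=$ d e e a  input=a e e d $  — match a
step 6: stack=$ d e e  input=e e d $  — match e
step 7: stack=$ d e  input=e d $  — match e
step 8: stack=$ d  input=d $  — match d
Accept reached after 8 steps.

8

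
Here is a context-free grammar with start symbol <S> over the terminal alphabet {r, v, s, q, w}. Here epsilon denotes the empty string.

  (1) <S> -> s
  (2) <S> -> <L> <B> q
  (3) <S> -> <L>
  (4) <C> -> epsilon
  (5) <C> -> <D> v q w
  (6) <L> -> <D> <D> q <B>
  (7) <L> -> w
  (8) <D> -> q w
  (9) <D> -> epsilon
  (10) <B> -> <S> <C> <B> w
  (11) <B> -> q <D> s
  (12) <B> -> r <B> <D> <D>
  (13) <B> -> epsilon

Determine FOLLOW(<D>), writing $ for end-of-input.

{$, q, r, s, v, w}

FIRST(<D>) = {epsilon, q}
FIRST(<C>) = {epsilon, q, v}  (via <D> v q w)
FIRST(<L>) = {q, w}  (via <D> <D> q <B>)
FIRST(<S>) = {q, s, w}  (via <L> <B> q, <L>)
FIRST(<B>) = {epsilon, q, r, s, w}  (via <S> <C> <B> w)
FOLLOW(<S>) includes $ since <S> is the start symbol.
FOLLOW(<S>): in <B>-><S> <C> <B> w, <S> is followed by <C> <B> w with FIRST {q, r, s, v, w}. Thus FOLLOW(<S>) = {$, q, r, s, v, w}.
FOLLOW(<C>): in <B>-><S> <C> <B> w, <C> is followed by <B> w with FIRST {q, r, s, w}. Thus FOLLOW(<C>) = {q, r, s, w}.
FOLLOW(<L>): in <S>-><L> <B> q, <L> is followed by <B> q with FIRST {q, r, s, w}; in <S>-><L>, the suffix after <L> is empty, so FOLLOW(<L>) ⊇ FOLLOW(<S>) = {$, q, r, s, v, w}. Thus FOLLOW(<L>) = {$, q, r, s, v, w}.
FOLLOW(<B>): in <S>-><L> <B> q, <B> is followed by q with FIRST {q}; in <L>-><D> <D> q <B>, the suffix after <B> is empty, so FOLLOW(<B>) ⊇ FOLLOW(<L>) = {$, q, r, s, v, w}; in <B>-><S> <C> <B> w, <B> is followed by w with FIRST {w}; in <B>->r <B> <D> <D>, <B> is followed by <D> <D> with FIRST {epsilon, q}; in <B>->r <B> <D> <D>, the suffix after <B> is nullable (adds nothing new). Thus FOLLOW(<B>) = {$, q, r, s, v, w}.
FOLLOW(<D>): in <C>-><D> v q w, <D> is followed by v q w with FIRST {v}; in <L>-><D> <D> q <B> (occurrence 1), <D> is followed by <D> q <B> with FIRST {q}; in <L>-><D> <D> q <B> (occurrence 2), <D> is followed by q <B> with FIRST {q}; in <B>->q <D> s, <D> is followed by s with FIRST {s}; in <B>->r <B> <D> <D> (occurrence 1), <D> is followed by <D> with FIRST {epsilon, q}; in <B>->r <B> <D> <D> (occurrence 1), the suffix after <D> is nullable, so FOLLOW(<D>) ⊇ FOLLOW(<B>) = {$, q, r, s, v, w}; in <B>->r <B> <D> <D> (occurrence 2), the suffix after <D> is empty, so FOLLOW(<D>) ⊇ FOLLOW(<B>) = {$, q, r, s, v, w}. Thus FOLLOW(<D>) = {$, q, r, s, v, w}.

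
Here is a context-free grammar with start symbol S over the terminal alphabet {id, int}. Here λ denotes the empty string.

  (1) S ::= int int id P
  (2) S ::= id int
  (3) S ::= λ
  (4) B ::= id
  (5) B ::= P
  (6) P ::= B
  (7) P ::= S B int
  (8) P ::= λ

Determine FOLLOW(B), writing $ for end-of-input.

FIRST(S) = {λ, id, int}
FIRST(B) = {λ, id, int}  (via P)
FIRST(P) = {λ, id, int}  (via B, S B int)
FOLLOW(S) includes $ since S is the start symbol.
FOLLOW(S): in P::=S B int, S is followed by B int with FIRST {id, int}. Thus FOLLOW(S) = {$, id, int}.
FOLLOW(B): in P::=B, the suffix after B is empty, so FOLLOW(B) ⊇ FOLLOW(P) = {$, id, int}; in P::=S B int, B is followed by int with FIRST {int}. Thus FOLLOW(B) = {$, id, int}.
FOLLOW(P): in S::=int int id P, the suffix after P is empty, so FOLLOW(P) ⊇ FOLLOW(S) = {$, id, int}; in B::=P, the suffix after P is empty, so FOLLOW(P) ⊇ FOLLOW(B) = {$, id, int}. Thus FOLLOW(P) = {$, id, int}.

{$, id, int}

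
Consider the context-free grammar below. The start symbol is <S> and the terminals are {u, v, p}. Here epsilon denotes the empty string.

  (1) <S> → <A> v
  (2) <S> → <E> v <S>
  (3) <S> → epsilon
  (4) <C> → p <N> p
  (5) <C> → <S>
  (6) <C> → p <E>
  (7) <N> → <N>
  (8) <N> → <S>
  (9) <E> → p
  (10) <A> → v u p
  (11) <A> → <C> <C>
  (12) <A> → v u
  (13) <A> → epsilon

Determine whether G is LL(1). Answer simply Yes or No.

FIRST(<S>) = {epsilon, p, v}
FIRST(<C>) = {epsilon, p, v}
FIRST(<N>) = {epsilon, p, v}
FIRST(<E>) = {p}
FIRST(<A>) = {epsilon, p, v}
FOLLOW(<S>) = {$, p, v}
FOLLOW(<C>) = {p, v}
FOLLOW(<N>) = {p}
FOLLOW(<E>) = {p, v}
FOLLOW(<A>) = {v}
Cell M[<A>, v] receives both <A> → v u p and <A> → <C> <C> and <A> → v u and <A> → epsilon — the grammar is not LL(1).

No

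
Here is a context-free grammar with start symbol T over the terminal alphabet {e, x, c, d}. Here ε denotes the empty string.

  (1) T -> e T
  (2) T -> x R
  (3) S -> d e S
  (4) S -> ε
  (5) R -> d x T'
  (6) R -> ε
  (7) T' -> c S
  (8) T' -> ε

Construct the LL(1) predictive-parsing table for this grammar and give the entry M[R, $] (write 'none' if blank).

FIRST(T) = {e, x}
FIRST(S) = {ε, d}
FIRST(R) = {ε, d}
FIRST(T') = {ε, c}
FOLLOW(T) includes $ since T is the start symbol.
FOLLOW(T): in T->e T, the suffix after T is empty (adds nothing new). Thus FOLLOW(T) = {$}.
FOLLOW(R): in T->x R, the suffix after R is empty, so FOLLOW(R) ⊇ FOLLOW(T) = {$}. Thus FOLLOW(R) = {$}.
For R -> d x T': FIRST(d x T') = {d}, so it goes in M[R, t] for t ∈ {d}.
For R -> ε: FIRST(ε) = {ε}, so it goes in M[R, t] for t ∈ {}; since ε ∈ FIRST, also for every t ∈ FOLLOW(R) = {$}.

R -> ε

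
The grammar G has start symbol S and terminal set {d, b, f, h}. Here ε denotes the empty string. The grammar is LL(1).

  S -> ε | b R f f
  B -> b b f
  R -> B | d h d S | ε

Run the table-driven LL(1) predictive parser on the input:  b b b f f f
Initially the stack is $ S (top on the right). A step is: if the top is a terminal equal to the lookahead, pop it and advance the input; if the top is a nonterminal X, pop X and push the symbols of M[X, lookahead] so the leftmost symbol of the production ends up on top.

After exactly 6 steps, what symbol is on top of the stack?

     Stack        Input          Action
  1  $ S          b b b f f f $  expand S -> b R f f
  2  $ f f R b    b b b f f f $  match b
  3  $ f f R      b b f f f $    expand R -> B
  4  $ f f B      b b f f f $    expand B -> b b f
  5  $ f f f b b  b b f f f $    match b
  6  $ f f f b    b f f f $      match b
Stack after step 6: $ f f f (top = f).

f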